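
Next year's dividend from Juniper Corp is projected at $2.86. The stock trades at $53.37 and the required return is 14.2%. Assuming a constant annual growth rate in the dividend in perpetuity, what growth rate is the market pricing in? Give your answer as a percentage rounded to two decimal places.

P = D₁/(r−g) ⇒ g = r − D₁/P = 0.142 − $2.86/$53.37 = 0.088412

8.84%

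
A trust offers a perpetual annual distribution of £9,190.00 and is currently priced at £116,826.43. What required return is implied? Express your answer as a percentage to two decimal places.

P = C/r ⇒ r = C/P = £9,190.00/£116,826.43 = 0.078664

7.87%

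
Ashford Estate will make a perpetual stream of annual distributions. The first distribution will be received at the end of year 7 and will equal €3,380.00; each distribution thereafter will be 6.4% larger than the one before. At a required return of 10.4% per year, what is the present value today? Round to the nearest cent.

Value at end of year 6: C₁ / (r − g) = €3,380.00 / (0.104 − 0.064) = €84,500.0000
Discount to today: PV = €84,500.0000 / (1 + 0.104)^6 = €84,500.0000 / 1.810566 = €46,670.48

€46670.48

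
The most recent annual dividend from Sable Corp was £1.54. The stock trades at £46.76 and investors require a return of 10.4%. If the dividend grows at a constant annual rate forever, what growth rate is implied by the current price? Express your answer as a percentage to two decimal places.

P = D₀(1+g)/(r−g) ⇒ P(r−g) = D₀(1+g) ⇒ g(P+D₀) = P·r − D₀
g = (P·r − D₀)/(P + D₀) = (£46.76×0.104 − £1.54) / (£46.76 + £1.54) = 0.068800

6.88%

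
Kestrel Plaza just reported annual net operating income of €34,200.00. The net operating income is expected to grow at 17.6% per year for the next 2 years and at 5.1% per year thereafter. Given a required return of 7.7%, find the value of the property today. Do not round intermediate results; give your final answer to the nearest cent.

€1726429.48

D_1 = 40219.20000
D_2 = 47297.77920
Terminal value at year 2: TV = D_2×(1+g_2)/(r−g_2) = 49709.96594/0.026 = 1911921.76689
P_0 = D_1/(1+r)^1 + D_2/(1+r)^2 + TV/(1+r)^2
    = 37343.73259 + 40776.44339 + 1648309.30763 = 1726429.48361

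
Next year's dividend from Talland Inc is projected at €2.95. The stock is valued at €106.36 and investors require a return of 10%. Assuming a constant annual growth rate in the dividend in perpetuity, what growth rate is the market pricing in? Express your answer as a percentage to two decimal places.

P = D₁/(r−g) ⇒ g = r − D₁/P = 0.1 − €2.95/€106.36 = 0.072264

7.23%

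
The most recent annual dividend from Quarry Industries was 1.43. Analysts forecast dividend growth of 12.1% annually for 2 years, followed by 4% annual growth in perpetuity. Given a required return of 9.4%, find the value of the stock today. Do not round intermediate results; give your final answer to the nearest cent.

31.88

D_1 = 1.60303
D_2 = 1.79700
Terminal value at year 2: TV = D_2×(1+g_2)/(r−g_2) = 1.86888/0.054 = 34.60882
P_0 = D_1/(1+r)^1 + D_2/(1+r)^2 + TV/(1+r)^2
    = 1.46529 + 1.50146 + 28.91693 = 31.88368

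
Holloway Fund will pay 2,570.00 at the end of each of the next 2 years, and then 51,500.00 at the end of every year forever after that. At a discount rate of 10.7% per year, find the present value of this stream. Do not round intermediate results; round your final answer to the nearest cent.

397179.65

PV of 2-year annuity: 2,570.00 × [1 − (1+0.107)^−2] / 0.107 = 4418.78038
Perpetuity value at year 2: 51,500.00 / 0.107 = 481308.41121
PV of perpetuity: 481308.41121 / (1+0.107)^2 = 392760.86660
Total PV = 4418.78038 + 392760.86660 = 397179.64698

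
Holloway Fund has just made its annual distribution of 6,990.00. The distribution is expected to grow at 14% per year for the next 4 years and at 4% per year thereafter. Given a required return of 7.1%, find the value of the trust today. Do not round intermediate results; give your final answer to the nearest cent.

D_1 = 7968.60000
D_2 = 9084.20400
D_3 = 10355.99256
D_4 = 11805.83152
Terminal value at year 4: TV = D_4×(1+g_2)/(r−g_2) = 12278.06478/0.031 = 396066.60578
P_0 = D_1/(1+r)^1 + D_2/(1+r)^2 + D_3/(1+r)^3 + D_4/(1+r)^4 + TV/(1+r)^4
    = 7440.33613 + 7919.68552 + 8429.91736 + 8973.02128 + 301030.39137 = 333793.35167

333793.35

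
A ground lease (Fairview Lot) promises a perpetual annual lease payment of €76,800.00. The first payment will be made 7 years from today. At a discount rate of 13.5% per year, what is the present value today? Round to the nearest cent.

€266104.54

Value at end of year 6: C / r = €76,800.00 / 0.135 = €568,888.8889
Discount to today: PV = €568,888.8889 / (1 + 0.135)^6 = €568,888.8889 / 2.137840 = €266,104.54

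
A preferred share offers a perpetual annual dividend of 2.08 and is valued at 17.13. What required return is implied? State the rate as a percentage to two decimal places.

12.14%

P = C/r ⇒ r = C/P = 2.08/17.13 = 0.121424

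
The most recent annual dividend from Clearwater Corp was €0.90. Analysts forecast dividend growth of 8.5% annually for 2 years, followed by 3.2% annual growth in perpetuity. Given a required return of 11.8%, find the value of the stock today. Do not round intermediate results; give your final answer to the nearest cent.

D_1 = 0.97650
D_2 = 1.05950
Terminal value at year 2: TV = D_2×(1+g_2)/(r−g_2) = 1.09341/0.086 = 12.71403
P_0 = D_1/(1+r)^1 + D_2/(1+r)^2 + TV/(1+r)^2
    = 0.87343 + 0.84765 + 10.17184 = 11.89293

€11.89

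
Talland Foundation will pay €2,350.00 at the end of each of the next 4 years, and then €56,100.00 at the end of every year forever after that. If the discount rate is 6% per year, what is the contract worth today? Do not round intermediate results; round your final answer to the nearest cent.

PV of 4-year annuity: €2,350.00 × [1 − (1+0.06)^−4] / 0.06 = 8142.99819
Perpetuity value at year 4: €56,100.00 / 0.06 = 935000.00000
PV of perpetuity: 935000.00000 / (1+0.06)^4 = 740607.57513
Total PV = 8142.99819 + 740607.57513 = 748750.57332

€748750.57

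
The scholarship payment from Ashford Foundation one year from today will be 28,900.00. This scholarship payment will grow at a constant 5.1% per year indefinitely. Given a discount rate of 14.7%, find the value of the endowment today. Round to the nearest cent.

Growing perpetuity: P = D₁ / (r − g) = 28,900.0000 / (0.147 − 0.051) = 301,041.67

301041.67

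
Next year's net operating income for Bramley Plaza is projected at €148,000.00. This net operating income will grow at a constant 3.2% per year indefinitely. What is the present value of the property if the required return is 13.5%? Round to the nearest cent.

Growing perpetuity: P = D₁ / (r − g) = €148,000.0000 / (0.135 − 0.032) = €1,436,893.20

€1436893.20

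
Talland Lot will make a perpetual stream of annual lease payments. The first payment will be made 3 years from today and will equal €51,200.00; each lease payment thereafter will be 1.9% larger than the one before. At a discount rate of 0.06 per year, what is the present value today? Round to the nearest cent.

Value at end of year 2: C₁ / (r − g) = €51,200.00 / (0.06 − 0.019) = €1,248,780.4878
Discount to today: PV = €1,248,780.4878 / (1 + 0.06)^2 = €1,248,780.4878 / 1.123600 = €1,111,410.19

€1111410.19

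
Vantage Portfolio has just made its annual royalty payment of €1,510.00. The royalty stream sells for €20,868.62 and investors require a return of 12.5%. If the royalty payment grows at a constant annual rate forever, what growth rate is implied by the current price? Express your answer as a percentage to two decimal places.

4.91%

P = D₀(1+g)/(r−g) ⇒ P(r−g) = D₀(1+g) ⇒ g(P+D₀) = P·r − D₀
g = (P·r − D₀)/(P + D₀) = (€20,868.62×0.125 − €1,510.00) / (€20,868.62 + €1,510.00) = 0.049090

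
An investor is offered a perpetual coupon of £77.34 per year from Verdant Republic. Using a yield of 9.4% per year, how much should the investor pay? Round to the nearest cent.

Level perpetuity: PV = C / r = £77.34 / 0.094 = £822.77

£822.77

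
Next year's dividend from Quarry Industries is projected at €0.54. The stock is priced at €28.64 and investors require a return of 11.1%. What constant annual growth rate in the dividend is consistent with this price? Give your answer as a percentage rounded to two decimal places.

9.21%

P = D₁/(r−g) ⇒ g = r − D₁/P = 0.111 − €0.54/€28.64 = 0.092145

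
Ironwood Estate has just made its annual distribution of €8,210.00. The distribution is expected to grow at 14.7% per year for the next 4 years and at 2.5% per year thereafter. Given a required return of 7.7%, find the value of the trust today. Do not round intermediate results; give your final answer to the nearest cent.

D_1 = 9416.87000
D_2 = 10801.14989
D_3 = 12388.91892
D_4 = 14210.09001
Terminal value at year 4: TV = D_4×(1+g_2)/(r−g_2) = 14565.34226/0.052 = 280102.73569
P_0 = D_1/(1+r)^1 + D_2/(1+r)^2 + D_3/(1+r)^3 + D_4/(1+r)^4 + TV/(1+r)^4
    = 8743.61188 + 9311.90606 + 9917.13673 + 10561.70458 + 208187.44595 = 246721.80521

€246721.81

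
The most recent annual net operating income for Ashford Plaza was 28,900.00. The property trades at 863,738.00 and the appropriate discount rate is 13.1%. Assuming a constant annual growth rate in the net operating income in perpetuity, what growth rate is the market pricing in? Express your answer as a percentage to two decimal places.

9.44%

P = D₀(1+g)/(r−g) ⇒ P(r−g) = D₀(1+g) ⇒ g(P+D₀) = P·r − D₀
g = (P·r − D₀)/(P + D₀) = (863,738.00×0.131 − 28,900.00) / (863,738.00 + 28,900.00) = 0.094383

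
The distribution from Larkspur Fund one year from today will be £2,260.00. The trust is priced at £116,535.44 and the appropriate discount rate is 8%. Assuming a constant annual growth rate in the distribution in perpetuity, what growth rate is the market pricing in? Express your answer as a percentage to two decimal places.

6.06%

P = D₁/(r−g) ⇒ g = r − D₁/P = 0.08 − £2,260.00/£116,535.44 = 0.060607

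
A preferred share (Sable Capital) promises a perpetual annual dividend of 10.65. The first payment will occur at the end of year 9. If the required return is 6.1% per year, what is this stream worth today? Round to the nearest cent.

108.72

Value at end of year 8: C / r = 10.65 / 0.061 = 174.5902
Discount to today: PV = 174.5902 / (1 + 0.061)^8 = 174.5902 / 1.605917 = 108.72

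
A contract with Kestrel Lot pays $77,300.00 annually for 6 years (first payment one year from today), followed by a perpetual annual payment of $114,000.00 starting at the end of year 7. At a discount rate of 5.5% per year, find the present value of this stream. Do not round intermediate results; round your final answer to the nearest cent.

PV of 6-year annuity: $77,300.00 × [1 − (1+0.055)^−6] / 0.055 = 386154.49286
Perpetuity value at year 6: $114,000.00 / 0.055 = 2072727.27273
PV of perpetuity: 2072727.27273 / (1+0.055)^6 = 1503236.81754
Total PV = 386154.49286 + 1503236.81754 = 1889391.31040

$1889391.31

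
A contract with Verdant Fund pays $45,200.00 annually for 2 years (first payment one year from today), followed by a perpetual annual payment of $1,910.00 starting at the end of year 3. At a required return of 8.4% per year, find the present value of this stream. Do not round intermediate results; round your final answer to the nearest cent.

PV of 2-year annuity: $45,200.00 × [1 − (1+0.084)^−2] / 0.084 = 80163.66880
Perpetuity value at year 2: $1,910.00 / 0.084 = 22738.09524
PV of perpetuity: 22738.09524 / (1+0.084)^2 = 19350.64817
Total PV = 80163.66880 + 19350.64817 = 99514.31697

$99514.32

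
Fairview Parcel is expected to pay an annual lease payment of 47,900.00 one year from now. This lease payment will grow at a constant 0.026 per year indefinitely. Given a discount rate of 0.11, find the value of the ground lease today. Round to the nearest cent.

570238.10

Growing perpetuity: P = D₁ / (r − g) = 47,900.0000 / (0.11 − 0.026) = 570,238.10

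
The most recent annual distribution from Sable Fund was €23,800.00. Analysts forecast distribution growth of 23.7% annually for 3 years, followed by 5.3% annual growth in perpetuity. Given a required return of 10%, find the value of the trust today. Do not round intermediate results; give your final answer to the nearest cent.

D_1 = 29440.60000
D_2 = 36418.02220
D_3 = 45049.09346
Terminal value at year 3: TV = D_3×(1+g_2)/(r−g_2) = 47436.69541/0.047 = 1009291.39181
P_0 = D_1/(1+r)^1 + D_2/(1+r)^2 + D_3/(1+r)^3 + TV/(1+r)^3
    = 26764.18182 + 30097.53901 + 33846.05068 + 758295.56109 = 849003.33260

€849003.33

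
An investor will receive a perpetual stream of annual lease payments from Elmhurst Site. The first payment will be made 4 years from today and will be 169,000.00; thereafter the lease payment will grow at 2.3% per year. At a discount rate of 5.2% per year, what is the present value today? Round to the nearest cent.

5005431.10

Value at end of year 3: C₁ / (r − g) = 169,000.00 / (0.052 − 0.023) = 5,827,586.2069
Discount to today: PV = 5,827,586.2069 / (1 + 0.052)^3 = 5,827,586.2069 / 1.164253 = 5,005,431.10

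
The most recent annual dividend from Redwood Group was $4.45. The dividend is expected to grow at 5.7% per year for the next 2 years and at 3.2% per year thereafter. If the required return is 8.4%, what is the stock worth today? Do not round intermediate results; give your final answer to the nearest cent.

D_1 = 4.70365
D_2 = 4.97176
Terminal value at year 2: TV = D_2×(1+g_2)/(r−g_2) = 5.13085/0.052 = 98.67028
P_0 = D_1/(1+r)^1 + D_2/(1+r)^2 + TV/(1+r)^2
    = 4.33916 + 4.23108 + 83.97070 = 92.54094

$92.54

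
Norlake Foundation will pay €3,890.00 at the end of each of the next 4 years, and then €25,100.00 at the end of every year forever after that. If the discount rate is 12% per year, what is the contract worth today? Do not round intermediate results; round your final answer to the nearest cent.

€144744.49

PV of 4-year annuity: €3,890.00 × [1 − (1+0.12)^−4] / 0.12 = 11815.28896
Perpetuity value at year 4: €25,100.00 / 0.12 = 209166.66667
PV of perpetuity: 209166.66667 / (1+0.12)^4 = 132929.19807
Total PV = 11815.28896 + 132929.19807 = 144744.48702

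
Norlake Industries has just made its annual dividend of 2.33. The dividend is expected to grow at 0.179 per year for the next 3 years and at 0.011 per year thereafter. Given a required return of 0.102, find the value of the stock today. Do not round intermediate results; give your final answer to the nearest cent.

39.71

D_1 = 2.74707
D_2 = 3.23880
D_3 = 3.81854
Terminal value at year 3: TV = D_3×(1+g_2)/(r−g_2) = 3.86054/0.091 = 42.42356
P_0 = D_1/(1+r)^1 + D_2/(1+r)^2 + D_3/(1+r)^3 + TV/(1+r)^3
    = 2.49280 + 2.66698 + 2.85333 + 31.70022 = 39.71334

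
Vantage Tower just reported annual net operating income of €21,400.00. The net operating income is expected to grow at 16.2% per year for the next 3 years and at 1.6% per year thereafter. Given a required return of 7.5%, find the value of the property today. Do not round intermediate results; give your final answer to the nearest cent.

D_1 = 24866.80000
D_2 = 28895.22160
D_3 = 33576.24750
Terminal value at year 3: TV = D_3×(1+g_2)/(r−g_2) = 34113.46746/0.059 = 578194.36372
P_0 = D_1/(1+r)^1 + D_2/(1+r)^2 + D_3/(1+r)^3 + TV/(1+r)^3
    = 23131.90698 + 25003.97759 + 27027.55531 + 465423.66430 = 540587.10418

€540587.10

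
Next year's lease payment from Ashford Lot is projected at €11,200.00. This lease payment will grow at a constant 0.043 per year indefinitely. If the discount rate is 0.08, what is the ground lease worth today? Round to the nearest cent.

€302702.70

Growing perpetuity: P = D₁ / (r − g) = €11,200.0000 / (0.08 − 0.043) = €302,702.70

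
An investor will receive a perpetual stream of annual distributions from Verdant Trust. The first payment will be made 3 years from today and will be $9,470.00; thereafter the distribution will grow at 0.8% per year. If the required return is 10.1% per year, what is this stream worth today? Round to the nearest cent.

Value at end of year 2: C₁ / (r − g) = $9,470.00 / (0.101 − 0.008) = $101,827.9570
Discount to today: PV = $101,827.9570 / (1 + 0.101)^2 = $101,827.9570 / 1.212201 = $84,002.54

$84002.54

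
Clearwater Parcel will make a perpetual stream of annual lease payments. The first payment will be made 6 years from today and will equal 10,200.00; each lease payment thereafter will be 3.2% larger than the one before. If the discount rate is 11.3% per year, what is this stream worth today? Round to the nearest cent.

73729.17

Value at end of year 5: C₁ / (r − g) = 10,200.00 / (0.113 − 0.032) = 125,925.9259
Discount to today: PV = 125,925.9259 / (1 + 0.113)^5 = 125,925.9259 / 1.707953 = 73,729.17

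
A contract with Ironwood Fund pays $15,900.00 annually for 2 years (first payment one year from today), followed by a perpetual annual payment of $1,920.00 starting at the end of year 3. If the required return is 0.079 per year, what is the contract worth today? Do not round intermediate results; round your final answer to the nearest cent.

PV of 2-year annuity: $15,900.00 × [1 − (1+0.079)^−2] / 0.079 = 28392.83276
Perpetuity value at year 2: $1,920.00 / 0.079 = 24303.79747
PV of perpetuity: 24303.79747 / (1+0.079)^2 = 20875.22898
Total PV = 28392.83276 + 20875.22898 = 49268.06174

$49268.06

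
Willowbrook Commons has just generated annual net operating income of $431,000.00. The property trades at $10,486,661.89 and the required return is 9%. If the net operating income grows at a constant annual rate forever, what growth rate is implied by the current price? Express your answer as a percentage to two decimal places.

P = D₀(1+g)/(r−g) ⇒ P(r−g) = D₀(1+g) ⇒ g(P+D₀) = P·r − D₀
g = (P·r − D₀)/(P + D₀) = ($10,486,661.89×0.09 − $431,000.00) / ($10,486,661.89 + $431,000.00) = 0.046970

4.70%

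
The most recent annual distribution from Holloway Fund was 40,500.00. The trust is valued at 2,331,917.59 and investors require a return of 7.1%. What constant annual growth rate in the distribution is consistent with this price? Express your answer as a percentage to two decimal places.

P = D₀(1+g)/(r−g) ⇒ P(r−g) = D₀(1+g) ⇒ g(P+D₀) = P·r − D₀
g = (P·r − D₀)/(P + D₀) = (2,331,917.59×0.071 − 40,500.00) / (2,331,917.59 + 40,500.00) = 0.052717

5.27%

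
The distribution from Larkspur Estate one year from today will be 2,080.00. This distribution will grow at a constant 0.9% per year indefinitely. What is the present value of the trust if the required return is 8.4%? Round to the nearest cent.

Growing perpetuity: P = D₁ / (r − g) = 2,080.0000 / (0.084 − 0.009) = 27,733.33

27733.33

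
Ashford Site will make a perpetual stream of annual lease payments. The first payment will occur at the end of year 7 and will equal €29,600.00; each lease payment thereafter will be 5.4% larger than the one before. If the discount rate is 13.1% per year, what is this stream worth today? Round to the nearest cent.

€183664.56

Value at end of year 6: C₁ / (r − g) = €29,600.00 / (0.131 − 0.054) = €384,415.5844
Discount to today: PV = €384,415.5844 / (1 + 0.131)^6 = €384,415.5844 / 2.093031 = €183,664.56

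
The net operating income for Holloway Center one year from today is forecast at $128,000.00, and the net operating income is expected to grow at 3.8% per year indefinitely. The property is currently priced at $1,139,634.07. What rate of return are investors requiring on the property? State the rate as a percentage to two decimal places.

15.03%

P = D₁/(r − g) ⇒ r = D₁/P + g = $128,000.0000/$1,139,634.07 + 0.038 = 0.112317 + 0.038 = 0.150317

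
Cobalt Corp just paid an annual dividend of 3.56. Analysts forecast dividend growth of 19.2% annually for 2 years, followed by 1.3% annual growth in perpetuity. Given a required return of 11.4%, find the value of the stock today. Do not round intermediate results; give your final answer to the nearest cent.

48.77

D_1 = 4.24352
D_2 = 5.05828
Terminal value at year 2: TV = D_2×(1+g_2)/(r−g_2) = 5.12403/0.101 = 50.73300
P_0 = D_1/(1+r)^1 + D_2/(1+r)^2 + TV/(1+r)^2
    = 3.80926 + 4.07598 + 40.88088 = 48.76612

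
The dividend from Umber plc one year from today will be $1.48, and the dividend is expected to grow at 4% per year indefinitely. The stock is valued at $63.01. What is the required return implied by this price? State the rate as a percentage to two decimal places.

6.35%

P = D₁/(r − g) ⇒ r = D₁/P + g = $1.4800/$63.01 + 0.04 = 0.023488 + 0.04 = 0.063488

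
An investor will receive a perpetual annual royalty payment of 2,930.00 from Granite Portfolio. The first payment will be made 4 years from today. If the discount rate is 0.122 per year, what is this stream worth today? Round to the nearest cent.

Value at end of year 3: C / r = 2,930.00 / 0.122 = 24,016.3934
Discount to today: PV = 24,016.3934 / (1 + 0.122)^3 = 24,016.3934 / 1.412468 = 17,003.14

17003.14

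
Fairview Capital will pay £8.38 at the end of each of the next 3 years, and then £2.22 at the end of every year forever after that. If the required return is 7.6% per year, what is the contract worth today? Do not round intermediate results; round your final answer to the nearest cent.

£45.20

PV of 3-year annuity: £8.38 × [1 − (1+0.076)^−3] / 0.076 = 21.75290
Perpetuity value at year 3: £2.22 / 0.076 = 29.21053
PV of perpetuity: 29.21053 / (1+0.076)^3 = 23.44783
Total PV = 21.75290 + 23.44783 = 45.20072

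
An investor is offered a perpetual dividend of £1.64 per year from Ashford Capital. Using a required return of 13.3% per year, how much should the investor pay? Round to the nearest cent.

£12.33

Level perpetuity: PV = C / r = £1.64 / 0.133 = £12.33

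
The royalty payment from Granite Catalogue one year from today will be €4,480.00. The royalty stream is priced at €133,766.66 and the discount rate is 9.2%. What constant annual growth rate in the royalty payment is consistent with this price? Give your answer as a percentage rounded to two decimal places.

P = D₁/(r−g) ⇒ g = r − D₁/P = 0.092 − €4,480.00/€133,766.66 = 0.058509

5.85%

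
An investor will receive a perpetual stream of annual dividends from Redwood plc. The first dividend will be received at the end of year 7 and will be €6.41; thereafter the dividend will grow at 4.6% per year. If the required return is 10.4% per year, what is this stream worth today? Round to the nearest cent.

€61.04

Value at end of year 6: C₁ / (r − g) = €6.41 / (0.104 − 0.046) = €110.5172
Discount to today: PV = €110.5172 / (1 + 0.104)^6 = €110.5172 / 1.810566 = €61.04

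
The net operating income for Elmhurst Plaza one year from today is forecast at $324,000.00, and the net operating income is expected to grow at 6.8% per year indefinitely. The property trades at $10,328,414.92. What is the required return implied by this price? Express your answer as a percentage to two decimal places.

P = D₁/(r − g) ⇒ r = D₁/P + g = $324,000.0000/$10,328,414.92 + 0.068 = 0.031370 + 0.068 = 0.099370

9.94%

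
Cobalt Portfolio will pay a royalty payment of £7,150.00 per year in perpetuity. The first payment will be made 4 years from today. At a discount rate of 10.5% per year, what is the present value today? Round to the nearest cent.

Value at end of year 3: C / r = £7,150.00 / 0.105 = £68,095.2381
Discount to today: PV = £68,095.2381 / (1 + 0.105)^3 = £68,095.2381 / 1.349233 = £50,469.61

£50469.61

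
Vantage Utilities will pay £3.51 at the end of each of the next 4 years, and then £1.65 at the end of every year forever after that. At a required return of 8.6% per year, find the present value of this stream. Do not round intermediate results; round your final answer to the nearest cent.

PV of 4-year annuity: £3.51 × [1 − (1+0.086)^−4] / 0.086 = 11.47198
Perpetuity value at year 4: £1.65 / 0.086 = 19.18605
PV of perpetuity: 19.18605 / (1+0.086)^4 = 13.79324
Total PV = 11.47198 + 13.79324 = 25.26521

£25.27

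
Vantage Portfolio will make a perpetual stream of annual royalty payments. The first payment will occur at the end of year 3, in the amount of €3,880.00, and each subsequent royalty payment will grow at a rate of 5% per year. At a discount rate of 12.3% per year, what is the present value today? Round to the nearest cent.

Value at end of year 2: C₁ / (r − g) = €3,880.00 / (0.123 − 0.05) = €53,150.6849
Discount to today: PV = €53,150.6849 / (1 + 0.123)^2 = €53,150.6849 / 1.261129 = €42,145.32

€42145.32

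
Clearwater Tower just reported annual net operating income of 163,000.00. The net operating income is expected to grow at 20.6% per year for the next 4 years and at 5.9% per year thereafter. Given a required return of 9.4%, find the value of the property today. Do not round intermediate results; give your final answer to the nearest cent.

8120272.07

D_1 = 196578.00000
D_2 = 237073.06800
D_3 = 285910.12001
D_4 = 344807.60473
Terminal value at year 4: TV = D_4×(1+g_2)/(r−g_2) = 365151.25341/0.035 = 10432892.95453
P_0 = D_1/(1+r)^1 + D_2/(1+r)^2 + D_3/(1+r)^3 + D_4/(1+r)^4 + TV/(1+r)^4
    = 179687.38574 + 198083.16929 + 218362.25061 + 240717.43531 + 7283421.82844 = 8120272.06939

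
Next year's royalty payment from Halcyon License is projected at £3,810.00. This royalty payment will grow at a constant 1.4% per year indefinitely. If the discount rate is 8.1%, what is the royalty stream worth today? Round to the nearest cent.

£56865.67

Growing perpetuity: P = D₁ / (r − g) = £3,810.0000 / (0.081 − 0.014) = £56,865.67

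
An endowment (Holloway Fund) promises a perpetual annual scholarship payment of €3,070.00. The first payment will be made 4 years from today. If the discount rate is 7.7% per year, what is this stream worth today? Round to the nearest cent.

€31915.42

Value at end of year 3: C / r = €3,070.00 / 0.077 = €39,870.1299
Discount to today: PV = €39,870.1299 / (1 + 0.077)^3 = €39,870.1299 / 1.249244 = €31,915.42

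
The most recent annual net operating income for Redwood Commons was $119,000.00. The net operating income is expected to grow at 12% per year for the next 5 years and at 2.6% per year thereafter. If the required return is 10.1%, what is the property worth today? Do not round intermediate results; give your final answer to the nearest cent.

$2399839.64

D_1 = 133280.00000
D_2 = 149273.60000
D_3 = 167186.43200
D_4 = 187248.80384
D_5 = 209718.66030
Terminal value at year 5: TV = D_5×(1+g_2)/(r−g_2) = 215171.34547/0.075 = 2868951.27291
P_0 = D_1/(1+r)^1 + D_2/(1+r)^2 + D_3/(1+r)^3 + D_4/(1+r)^4 + D_5/(1+r)^5 + TV/(1+r)^5
    = 121053.58765 + 123142.61414 + 125267.69104 + 127429.44048 + 129628.49531 + 1773317.81580 = 2399839.64440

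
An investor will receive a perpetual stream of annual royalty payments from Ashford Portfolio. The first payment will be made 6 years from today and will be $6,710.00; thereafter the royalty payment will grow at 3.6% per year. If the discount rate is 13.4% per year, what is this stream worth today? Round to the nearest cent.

Value at end of year 5: C₁ / (r − g) = $6,710.00 / (0.134 − 0.036) = $68,469.3878
Discount to today: PV = $68,469.3878 / (1 + 0.134)^5 = $68,469.3878 / 1.875276 = $36,511.63

$36511.63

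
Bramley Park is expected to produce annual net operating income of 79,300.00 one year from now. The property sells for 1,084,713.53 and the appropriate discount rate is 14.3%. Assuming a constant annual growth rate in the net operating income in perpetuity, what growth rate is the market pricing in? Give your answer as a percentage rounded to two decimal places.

6.99%

P = D₁/(r−g) ⇒ g = r − D₁/P = 0.143 − 79,300.00/1,084,713.53 = 0.069893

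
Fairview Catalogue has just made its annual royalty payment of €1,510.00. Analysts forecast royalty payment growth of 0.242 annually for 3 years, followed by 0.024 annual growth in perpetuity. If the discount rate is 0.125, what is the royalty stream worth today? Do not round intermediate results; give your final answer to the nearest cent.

€26139.06

D_1 = 1875.42000
D_2 = 2329.27164
D_3 = 2892.95538
Terminal value at year 3: TV = D_3×(1+g_2)/(r−g_2) = 2962.38631/0.101 = 29330.55748
P_0 = D_1/(1+r)^1 + D_2/(1+r)^2 + D_3/(1+r)^3 + TV/(1+r)^3
    = 1667.04000 + 1840.41216 + 2031.81502 + 20599.78797 = 26139.05516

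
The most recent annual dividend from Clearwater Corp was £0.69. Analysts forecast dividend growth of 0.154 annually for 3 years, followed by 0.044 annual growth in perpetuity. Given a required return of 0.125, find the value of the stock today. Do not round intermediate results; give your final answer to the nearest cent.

£11.78

D_1 = 0.79626
D_2 = 0.91888
D_3 = 1.06039
Terminal value at year 3: TV = D_3×(1+g_2)/(r−g_2) = 1.10705/0.081 = 13.66728
P_0 = D_1/(1+r)^1 + D_2/(1+r)^2 + D_3/(1+r)^3 + TV/(1+r)^3
    = 0.70779 + 0.72603 + 0.74475 + 9.59897 = 11.77753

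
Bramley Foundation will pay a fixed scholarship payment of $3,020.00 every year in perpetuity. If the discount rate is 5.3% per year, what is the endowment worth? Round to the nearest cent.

Level perpetuity: PV = C / r = $3,020.00 / 0.053 = $56,981.13

$56981.13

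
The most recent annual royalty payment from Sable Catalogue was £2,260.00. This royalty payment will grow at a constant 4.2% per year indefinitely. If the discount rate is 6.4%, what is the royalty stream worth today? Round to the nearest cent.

£107041.82

D₁ = D₀ × (1 + g) = £2,260.00 × 1.042 = £2,354.9200
Growing perpetuity: P = D₁ / (r − g) = £2,354.9200 / (0.064 − 0.042) = £107,041.82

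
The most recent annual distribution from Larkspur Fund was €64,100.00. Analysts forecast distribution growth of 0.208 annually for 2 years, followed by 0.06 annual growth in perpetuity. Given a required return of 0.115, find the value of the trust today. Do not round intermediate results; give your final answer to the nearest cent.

€1594743.19

D_1 = 77432.80000
D_2 = 93538.82240
Terminal value at year 2: TV = D_2×(1+g_2)/(r−g_2) = 99151.15174/0.055 = 1802748.21353
P_0 = D_1/(1+r)^1 + D_2/(1+r)^2 + TV/(1+r)^2
    = 69446.45740 + 75238.85250 + 1450057.88456 = 1594743.19446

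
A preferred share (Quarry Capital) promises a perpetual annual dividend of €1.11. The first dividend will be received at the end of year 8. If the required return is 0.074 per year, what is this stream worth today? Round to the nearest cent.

€9.10

Value at end of year 7: C / r = €1.11 / 0.074 = €15.0000
Discount to today: PV = €15.0000 / (1 + 0.074)^7 = €15.0000 / 1.648276 = €9.10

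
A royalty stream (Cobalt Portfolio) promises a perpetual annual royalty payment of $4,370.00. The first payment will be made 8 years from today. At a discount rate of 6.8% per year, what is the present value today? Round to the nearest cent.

$40548.40

Value at end of year 7: C / r = $4,370.00 / 0.068 = $64,264.7059
Discount to today: PV = $64,264.7059 / (1 + 0.068)^7 = $64,264.7059 / 1.584889 = $40,548.40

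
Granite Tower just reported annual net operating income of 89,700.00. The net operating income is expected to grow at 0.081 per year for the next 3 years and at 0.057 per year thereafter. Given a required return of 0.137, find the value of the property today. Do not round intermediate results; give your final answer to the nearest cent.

D_1 = 96965.70000
D_2 = 104819.92170
D_3 = 113310.33536
Terminal value at year 3: TV = D_3×(1+g_2)/(r−g_2) = 119769.02447/0.08 = 1497112.80591
P_0 = D_1/(1+r)^1 + D_2/(1+r)^2 + D_3/(1+r)^3 + TV/(1+r)^3
    = 85282.05805 + 81081.71042 + 77088.24008 + 1018528.37200 = 1261980.38054

1261980.38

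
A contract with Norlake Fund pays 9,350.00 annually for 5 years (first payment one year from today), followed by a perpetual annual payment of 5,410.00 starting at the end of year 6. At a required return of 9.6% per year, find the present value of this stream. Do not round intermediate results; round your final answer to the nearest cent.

71443.75

PV of 5-year annuity: 9,350.00 × [1 − (1+0.096)^−5] / 0.096 = 35809.03787
Perpetuity value at year 5: 5,410.00 / 0.096 = 56354.16667
PV of perpetuity: 56354.16667 / (1+0.096)^5 = 35634.71267
Total PV = 35809.03787 + 35634.71267 = 71443.75054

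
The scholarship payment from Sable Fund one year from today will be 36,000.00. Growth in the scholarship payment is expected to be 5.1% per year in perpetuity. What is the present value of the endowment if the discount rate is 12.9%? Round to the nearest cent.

Growing perpetuity: P = D₁ / (r − g) = 36,000.0000 / (0.129 − 0.051) = 461,538.46

461538.46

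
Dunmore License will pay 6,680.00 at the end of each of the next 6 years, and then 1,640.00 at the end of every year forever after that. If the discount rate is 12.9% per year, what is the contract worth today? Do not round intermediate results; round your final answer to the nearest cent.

32917.06

PV of 6-year annuity: 6,680.00 × [1 − (1+0.129)^−6] / 0.129 = 26778.16212
Perpetuity value at year 6: 1,640.00 / 0.129 = 12713.17829
PV of perpetuity: 12713.17829 / (1+0.129)^6 = 6138.89897
Total PV = 26778.16212 + 6138.89897 = 32917.06109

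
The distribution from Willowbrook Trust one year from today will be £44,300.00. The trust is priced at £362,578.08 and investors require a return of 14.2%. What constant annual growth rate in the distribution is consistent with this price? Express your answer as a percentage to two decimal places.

1.98%

P = D₁/(r−g) ⇒ g = r − D₁/P = 0.142 − £44,300.00/£362,578.08 = 0.019819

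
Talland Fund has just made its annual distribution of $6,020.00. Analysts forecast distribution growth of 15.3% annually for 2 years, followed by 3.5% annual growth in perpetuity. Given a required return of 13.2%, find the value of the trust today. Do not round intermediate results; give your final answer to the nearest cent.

D_1 = 6941.06000
D_2 = 8003.04218
Terminal value at year 2: TV = D_2×(1+g_2)/(r−g_2) = 8283.14866/0.097 = 85393.28512
P_0 = D_1/(1+r)^1 + D_2/(1+r)^2 + TV/(1+r)^2
    = 6131.67845 + 6245.42866 + 66639.36770 = 79016.47481

$79016.47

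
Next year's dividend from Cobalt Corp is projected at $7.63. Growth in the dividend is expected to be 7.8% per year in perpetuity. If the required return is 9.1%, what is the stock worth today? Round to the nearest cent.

Growing perpetuity: P = D₁ / (r − g) = $7.6300 / (0.091 − 0.078) = $586.92

$586.92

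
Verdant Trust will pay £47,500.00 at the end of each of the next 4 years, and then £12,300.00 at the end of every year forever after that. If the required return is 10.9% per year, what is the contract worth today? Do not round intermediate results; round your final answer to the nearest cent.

PV of 4-year annuity: £47,500.00 × [1 − (1+0.109)^−4] / 0.109 = 147681.36296
Perpetuity value at year 4: £12,300.00 / 0.109 = 112844.03670
PV of perpetuity: 112844.03670 / (1+0.109)^4 = 74602.33639
Total PV = 147681.36296 + 74602.33639 = 222283.69936

£222283.70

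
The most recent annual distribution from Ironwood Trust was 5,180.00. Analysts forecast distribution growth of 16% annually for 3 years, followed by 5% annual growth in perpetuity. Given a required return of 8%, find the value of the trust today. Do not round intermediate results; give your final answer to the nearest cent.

D_1 = 6008.80000
D_2 = 6970.20800
D_3 = 8085.44128
Terminal value at year 3: TV = D_3×(1+g_2)/(r−g_2) = 8489.71334/0.03 = 282990.44480
P_0 = D_1/(1+r)^1 + D_2/(1+r)^2 + D_3/(1+r)^3 + TV/(1+r)^3
    = 5563.70370 + 5975.82990 + 6418.48397 + 224646.93898 = 242604.95656

242604.96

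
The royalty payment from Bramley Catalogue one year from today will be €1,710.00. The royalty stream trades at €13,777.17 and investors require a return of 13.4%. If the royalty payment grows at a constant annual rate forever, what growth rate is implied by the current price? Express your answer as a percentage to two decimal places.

0.99%

P = D₁/(r−g) ⇒ g = r − D₁/P = 0.134 − €1,710.00/€13,777.17 = 0.009882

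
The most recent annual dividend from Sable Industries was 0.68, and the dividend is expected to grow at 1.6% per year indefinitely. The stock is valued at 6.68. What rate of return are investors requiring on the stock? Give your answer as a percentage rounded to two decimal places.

D₁ = 0.68 × 1.016 = 0.6909
P = D₁/(r − g) ⇒ r = D₁/P + g = 0.6909/6.68 + 0.016 = 0.103425 + 0.016 = 0.119425

11.94%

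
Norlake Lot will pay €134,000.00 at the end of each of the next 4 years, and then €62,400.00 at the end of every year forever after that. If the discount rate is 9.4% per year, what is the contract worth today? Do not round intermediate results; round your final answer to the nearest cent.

PV of 4-year annuity: €134,000.00 × [1 − (1+0.094)^−4] / 0.094 = 430338.12624
Perpetuity value at year 4: €62,400.00 / 0.094 = 663829.78723
PV of perpetuity: 663829.78723 / (1+0.094)^4 = 463433.52546
Total PV = 430338.12624 + 463433.52546 = 893771.65170

€893771.65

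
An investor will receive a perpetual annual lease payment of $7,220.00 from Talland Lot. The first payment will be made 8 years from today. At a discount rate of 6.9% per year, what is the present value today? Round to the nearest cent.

$65590.99

Value at end of year 7: C / r = $7,220.00 / 0.069 = $104,637.6812
Discount to today: PV = $104,637.6812 / (1 + 0.069)^7 = $104,637.6812 / 1.595306 = $65,590.99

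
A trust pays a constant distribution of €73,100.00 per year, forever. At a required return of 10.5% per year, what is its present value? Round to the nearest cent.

€696190.48

Level perpetuity: PV = C / r = €73,100.00 / 0.105 = €696,190.48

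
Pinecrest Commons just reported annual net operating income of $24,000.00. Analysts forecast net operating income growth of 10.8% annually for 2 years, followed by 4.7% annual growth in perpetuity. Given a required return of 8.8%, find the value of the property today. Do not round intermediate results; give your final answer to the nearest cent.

$684949.07

D_1 = 26592.00000
D_2 = 29463.93600
Terminal value at year 2: TV = D_2×(1+g_2)/(r−g_2) = 30848.74099/0.041 = 752408.31688
P_0 = D_1/(1+r)^1 + D_2/(1+r)^2 + TV/(1+r)^2
    = 24441.17647 + 24890.46280 + 635617.42816 = 684949.06743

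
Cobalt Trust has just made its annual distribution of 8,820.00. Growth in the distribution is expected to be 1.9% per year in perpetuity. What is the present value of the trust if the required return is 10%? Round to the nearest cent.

110957.78

D₁ = D₀ × (1 + g) = 8,820.00 × 1.019 = 8,987.5800
Growing perpetuity: P = D₁ / (r − g) = 8,987.5800 / (0.1 − 0.019) = 110,957.78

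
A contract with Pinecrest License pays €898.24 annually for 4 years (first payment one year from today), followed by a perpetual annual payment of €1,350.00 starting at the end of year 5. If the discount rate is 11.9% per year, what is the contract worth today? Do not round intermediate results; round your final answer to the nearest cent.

€9969.49

PV of 4-year annuity: €898.24 × [1 − (1+0.119)^−4] / 0.119 = 2734.02471
Perpetuity value at year 4: €1,350.00 / 0.119 = 11344.53782
PV of perpetuity: 11344.53782 / (1+0.119)^4 = 7235.46523
Total PV = 2734.02471 + 7235.46523 = 9969.48994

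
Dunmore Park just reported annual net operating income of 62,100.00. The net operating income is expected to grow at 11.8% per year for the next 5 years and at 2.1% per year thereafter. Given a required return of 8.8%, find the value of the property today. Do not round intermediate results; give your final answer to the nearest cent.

1421342.98

D_1 = 69427.80000
D_2 = 77620.28040
D_3 = 86779.47349
D_4 = 97019.45136
D_5 = 108467.74662
Terminal value at year 5: TV = D_5×(1+g_2)/(r−g_2) = 110745.56930/0.067 = 1652918.94475
P_0 = D_1/(1+r)^1 + D_2/(1+r)^2 + D_3/(1+r)^3 + D_4/(1+r)^4 + D_5/(1+r)^5 + TV/(1+r)^5
    = 63812.31618 + 65571.84695 + 67379.89420 + 69237.79570 + 71146.92609 + 1084194.20213 = 1421342.98126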